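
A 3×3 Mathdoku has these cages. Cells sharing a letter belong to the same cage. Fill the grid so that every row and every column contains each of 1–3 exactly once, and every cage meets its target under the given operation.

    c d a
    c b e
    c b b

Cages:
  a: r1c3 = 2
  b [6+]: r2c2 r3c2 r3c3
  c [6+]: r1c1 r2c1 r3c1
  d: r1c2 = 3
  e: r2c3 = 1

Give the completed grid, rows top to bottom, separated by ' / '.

Cage d is a single given cell, so r1c2 = 3.
Cage a is a single given cell, leaving r1c3 = 2.
E is a freebie, so r2c3 = 1.
Column 3 now contains 1, leaving r3c3 = 3.
2 is placed in row 1; hence r1c1 = 1.
Cage c needs sum 6; hence r2c1 = 3.
Row 2 already has 1, so r2c2 = 2.
Cage c needs sum 6, leaving r3c1 = 2.
Cage b has sum 6; hence r3c2 = 1.

1 3 2 / 3 2 1 / 2 1 3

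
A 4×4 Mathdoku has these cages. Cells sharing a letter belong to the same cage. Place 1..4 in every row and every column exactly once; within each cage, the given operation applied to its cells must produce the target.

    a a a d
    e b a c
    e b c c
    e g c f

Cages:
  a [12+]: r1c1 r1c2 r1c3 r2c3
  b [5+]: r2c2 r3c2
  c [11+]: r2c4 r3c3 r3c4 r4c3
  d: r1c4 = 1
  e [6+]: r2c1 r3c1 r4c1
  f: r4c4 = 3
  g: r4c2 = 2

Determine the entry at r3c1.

3

Cage d is given; hence r1c4 = 1.
G is a freebie, which forces r4c2 = 2.
F is a freebie; hence r4c4 = 3.
Cage a has sum 12, leaving r2c3 = 3.
3 is placed in row 4, which forces r4c1 = 1.
Row 4 already has 1, so r4c3 = 4.
Column 3 now contains 4, which forces r1c3 = 2.
Row 2 already has 3, leaving r2c1 = 2.
Row 2 now contains 2; hence r2c4 = 4.
The 3 cells of cage e must have sum 6, leaving r3c1 = 3.
Column 3 now contains 4, so r3c3 = 1.
Column 4 now contains 4, which forces r3c4 = 2.
3 is placed in column 1, so r1c1 = 4.
Cage a has sum 12, so r1c2 = 3.
Row 2 already has 4, so r2c2 = 1.
Row 3 now contains 1, leaving r3c2 = 4.
Completed grid: 4 3 2 1 / 2 1 3 4 / 3 4 1 2 / 1 2 4 3.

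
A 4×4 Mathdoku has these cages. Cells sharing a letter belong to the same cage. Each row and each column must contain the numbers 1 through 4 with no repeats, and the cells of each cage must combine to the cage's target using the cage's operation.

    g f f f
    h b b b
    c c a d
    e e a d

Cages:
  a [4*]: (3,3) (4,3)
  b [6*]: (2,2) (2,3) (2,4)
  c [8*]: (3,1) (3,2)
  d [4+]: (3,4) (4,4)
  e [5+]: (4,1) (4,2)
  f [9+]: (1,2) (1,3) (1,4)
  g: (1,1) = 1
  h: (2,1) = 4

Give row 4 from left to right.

3 2 4 1

Cage g is a single given cell; hence (1,1) = 1.
Cage h is given, leaving (2,1) = 4.
Column 1 now contains 4, leaving (3,1) = 2.
Row 3 now contains 2; hence (3,2) = 4.
Row 3 already has 4, leaving (3,3) = 1.
Row 3 now contains 1, leaving (3,4) = 3.
Column 1 already has 2; hence (4,1) = 3.
1 is placed in column 3, leaving (4,3) = 4.
Column 4 already has 3; hence (4,4) = 1.
Cage f has sum 9; hence (1,4) = 4.
Cage b needs product 6, leaving (2,2) = 1.
Cage b needs product 6, so (2,3) = 3.
1 is placed in column 4, which forces (2,4) = 2.
Row 4 already has 1, which forces (4,2) = 2.
Column 2 now contains 2; hence (1,2) = 3.
3 is placed in column 3; hence (1,3) = 2.
The full grid is 1 3 2 4 / 4 1 3 2 / 2 4 1 3 / 3 2 4 1.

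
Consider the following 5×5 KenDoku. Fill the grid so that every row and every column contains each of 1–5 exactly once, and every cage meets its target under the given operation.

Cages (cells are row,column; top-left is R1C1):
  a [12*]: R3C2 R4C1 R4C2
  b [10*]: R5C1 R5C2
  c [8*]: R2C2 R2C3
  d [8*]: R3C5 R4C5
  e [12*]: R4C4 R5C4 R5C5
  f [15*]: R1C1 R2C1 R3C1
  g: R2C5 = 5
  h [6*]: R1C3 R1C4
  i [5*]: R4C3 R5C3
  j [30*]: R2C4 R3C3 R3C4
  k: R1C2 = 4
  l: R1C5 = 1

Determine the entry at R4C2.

K is a freebie, so R1C2 = 4.
Cage l is given, which forces R1C5 = 1.
4 is placed in column 2, so R2C2 = 2.
Row 2 now contains 2, so R2C3 = 4.
Cage g is a single given cell; hence R2C5 = 5.
Column 2 now contains 2; hence R5C2 = 5.
Row 5 now contains 5, so R5C3 = 1.
Row 2 now contains 5, so R2C4 = 3.
The 3 cells of cage a must have product 12, which forces R4C1 = 4.
1 is placed in column 3, which forces R4C3 = 5.
Row 4 already has 4, so R4C5 = 2.
Row 5 now contains 5, leaving R5C1 = 2.
Column 4 now contains 3; hence R5C4 = 4.
Row 5 now contains 4; hence R5C5 = 3.
The two cells of cage h must have product 6; hence R1C3 = 3.
Column 4 now contains 3, which forces R1C4 = 2.
3 is placed in row 2, which forces R2C1 = 1.
Column 3 already has 5; hence R3C3 = 2.
Cage j has product 30, so R3C4 = 5.
Column 5 now contains 2; hence R3C5 = 4.
2 is placed in row 4, leaving R4C4 = 1.
3 is placed in row 1; hence R1C1 = 5.
Row 3 already has 5, so R3C1 = 3.
The 3 cells of cage a must have product 12, which forces R3C2 = 1.
Row 4 now contains 1; hence R4C2 = 3.
Completed grid: 5 4 3 2 1 / 1 2 4 3 5 / 3 1 2 5 4 / 4 3 5 1 2 / 2 5 1 4 3.

3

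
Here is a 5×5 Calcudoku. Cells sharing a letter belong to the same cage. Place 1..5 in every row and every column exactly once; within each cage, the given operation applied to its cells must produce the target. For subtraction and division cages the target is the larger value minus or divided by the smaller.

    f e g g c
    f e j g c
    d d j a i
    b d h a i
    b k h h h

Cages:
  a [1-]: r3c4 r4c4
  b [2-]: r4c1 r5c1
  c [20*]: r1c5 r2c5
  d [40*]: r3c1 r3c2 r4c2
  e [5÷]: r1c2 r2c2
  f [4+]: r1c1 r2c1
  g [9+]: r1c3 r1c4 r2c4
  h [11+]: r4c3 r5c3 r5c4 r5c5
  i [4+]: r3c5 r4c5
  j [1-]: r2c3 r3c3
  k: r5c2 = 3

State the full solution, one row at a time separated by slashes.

3 1 4 2 5 / 1 5 2 3 4 / 5 2 1 4 3 / 2 4 3 5 1 / 4 3 5 1 2

K is a freebie, leaving r5c2 = 3.
The only place for 2 in column 5 is r5c5.
Cage d needs product 40, which forces r3c1 = 5.
R1c1 and r2c1 in column 1 are {1, 3}, which forces r4c1 = 2.
Row 4 now contains 2, so r4c2 = 4.
4 is placed in row 4; hence r4c3 = 3.
Row 4 already has 3, so r4c5 = 1.
Cage b's pair has difference 2, which forces r5c1 = 4.
Column 2 already has 4, leaving r3c2 = 2.
Cage a needs two cells with difference 1, leaving r3c4 = 4.
Column 5 now contains 1, leaving r3c5 = 3.
Row 4 already has 1, so r4c4 = 5.
5 is placed in column 4, which forces r5c4 = 1.
Cage g has sum 9, leaving r1c3 = 4.
4 is placed in row 1, which forces r1c5 = 5.
The two cells of cage j must have difference 1, which forces r2c3 = 2.
2 is placed in row 2, so r2c4 = 3.
Column 5 already has 5; hence r2c5 = 4.
Row 3 now contains 4, which forces r3c3 = 1.
Row 5 now contains 1, leaving r5c3 = 5.
Cage f's pair has sum 4, leaving r1c1 = 3.
Row 1 now contains 5, leaving r1c2 = 1.
Column 4 already has 3, leaving r1c4 = 2.
Row 2 now contains 3, which forces r2c1 = 1.
The two cells of cage e must have quotient 5, so r2c2 = 5.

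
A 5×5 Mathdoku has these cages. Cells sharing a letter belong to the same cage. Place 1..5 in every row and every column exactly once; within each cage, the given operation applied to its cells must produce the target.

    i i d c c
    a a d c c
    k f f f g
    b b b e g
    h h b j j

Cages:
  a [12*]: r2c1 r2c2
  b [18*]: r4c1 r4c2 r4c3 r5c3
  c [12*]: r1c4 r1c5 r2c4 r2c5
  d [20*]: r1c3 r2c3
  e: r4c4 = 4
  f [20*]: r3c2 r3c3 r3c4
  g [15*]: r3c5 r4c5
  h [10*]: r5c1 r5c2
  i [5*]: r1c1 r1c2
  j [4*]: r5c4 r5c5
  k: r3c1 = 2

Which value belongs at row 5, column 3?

Cage k is a single given cell, which forces r3c1 = 2.
E is a freebie, leaving r4c4 = 4.
Column 1 already has 2, so r5c1 = 5.
5 is placed in row 5, which forces r5c2 = 2.
Cage b needs product 18, leaving r5c3 = 3.
4 is placed in column 4; hence r5c4 = 1.
Row 5 now contains 1, so r5c5 = 4.
Column 1 now contains 5; hence r1c1 = 1.
Cage i's pair has product 5; hence r1c2 = 5.
Row 1 now contains 5, so r1c3 = 4.
Row 1 now contains 1, so r1c5 = 2.
Column 3 already has 4, so r2c3 = 5.
Column 5 now contains 2; hence r2c5 = 1.
Column 3 already has 4, which forces r3c3 = 1.
Column 4 now contains 1, so r3c4 = 5.
5 is placed in row 3; hence r3c5 = 3.
1 is placed in column 1, so r4c1 = 3.
Row 4 already has 3; hence r4c2 = 1.
Cage b has product 18, which forces r4c3 = 2.
3 is placed in column 5; hence r4c5 = 5.
Row 1 already has 2, so r1c4 = 3.
3 is placed in column 1, leaving r2c1 = 4.
The two cells of cage a must have product 12, leaving r2c2 = 3.
Cage c has product 12, which forces r2c4 = 2.
Row 3 now contains 1, so r3c2 = 4.
Completed grid: 1 5 4 3 2 / 4 3 5 2 1 / 2 4 1 5 3 / 3 1 2 4 5 / 5 2 3 1 4.

3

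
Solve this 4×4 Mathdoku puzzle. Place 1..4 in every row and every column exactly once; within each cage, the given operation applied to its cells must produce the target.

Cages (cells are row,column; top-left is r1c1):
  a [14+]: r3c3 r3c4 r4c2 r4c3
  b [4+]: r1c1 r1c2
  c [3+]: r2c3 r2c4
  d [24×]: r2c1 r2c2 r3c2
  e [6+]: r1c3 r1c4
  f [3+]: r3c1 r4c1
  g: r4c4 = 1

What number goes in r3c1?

1

Cage g is a single given cell, so r4c4 = 1.
Cage c needs two cells with sum 3; hence r2c3 = 1.
1 is placed in column 4, leaving r2c4 = 2.
Cage f's pair has sum 3, leaving r3c1 = 1.
1 is placed in row 4, which forces r4c1 = 2.
Column 1 already has 1, which forces r1c1 = 3.
Cage b's pair has sum 4, leaving r1c2 = 1.
Cage e's pair has sum 6, which forces r1c3 = 2.
Column 4 already has 2, which forces r1c4 = 4.
3 is placed in column 1; hence r2c1 = 4.
Row 2 now contains 4, which forces r2c2 = 3.
Cage d needs product 24; hence r3c2 = 2.
Column 4 already has 4, so r3c4 = 3.
Column 2 now contains 3, so r4c2 = 4.
Row 4 now contains 4, leaving r4c3 = 3.
3 is placed in row 3, leaving r3c3 = 4.
The full grid is 3 1 2 4 / 4 3 1 2 / 1 2 4 3 / 2 4 3 1.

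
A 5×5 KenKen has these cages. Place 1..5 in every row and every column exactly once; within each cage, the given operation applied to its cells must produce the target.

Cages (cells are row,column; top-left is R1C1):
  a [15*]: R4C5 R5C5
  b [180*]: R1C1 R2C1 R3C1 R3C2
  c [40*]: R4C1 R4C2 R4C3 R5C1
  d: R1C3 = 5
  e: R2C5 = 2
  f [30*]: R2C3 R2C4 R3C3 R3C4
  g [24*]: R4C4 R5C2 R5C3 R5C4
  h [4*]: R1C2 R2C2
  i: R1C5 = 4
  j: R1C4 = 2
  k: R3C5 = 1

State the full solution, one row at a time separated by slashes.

3 1 5 2 4 / 5 4 1 3 2 / 4 3 2 5 1 / 2 5 4 1 3 / 1 2 3 4 5

D is a freebie, which forces R1C3 = 5.
Cage j is a single given cell, leaving R1C4 = 2.
Cage i is a single given cell, so R1C5 = 4.
Cage e is a single given cell, which forces R2C5 = 2.
Cage b has product 180, so R3C2 = 3.
Cage k is a single given cell; hence R3C5 = 1.
4 is placed in row 1, so R1C1 = 3.
4 is placed in row 1, which forces R1C2 = 1.
The two cells of cage h must have product 4, which forces R2C2 = 4.
Row 3 already has 1, leaving R3C3 = 2.
Row 3 already has 1, which forces R3C4 = 5.
Column 2 now contains 4, so R5C2 = 2.
Row 2 already has 4, leaving R2C1 = 5.
Row 3 now contains 5, which forces R3C1 = 4.
The 4 cells of cage c must have product 40; hence R4C1 = 2.
2 is placed in column 2, so R4C2 = 5.
5 is placed in row 4, leaving R4C5 = 3.
4 is placed in column 1, which forces R5C1 = 1.
Column 5 now contains 3, leaving R5C5 = 5.
The 4 cells of cage c must have product 40, so R4C3 = 4.
The 4 cells of cage g must have product 24, so R4C4 = 1.
Column 3 now contains 4, so R5C3 = 3.
3 is placed in row 5, leaving R5C4 = 4.
3 is placed in column 3, leaving R2C3 = 1.
Column 4 now contains 1, which forces R2C4 = 3.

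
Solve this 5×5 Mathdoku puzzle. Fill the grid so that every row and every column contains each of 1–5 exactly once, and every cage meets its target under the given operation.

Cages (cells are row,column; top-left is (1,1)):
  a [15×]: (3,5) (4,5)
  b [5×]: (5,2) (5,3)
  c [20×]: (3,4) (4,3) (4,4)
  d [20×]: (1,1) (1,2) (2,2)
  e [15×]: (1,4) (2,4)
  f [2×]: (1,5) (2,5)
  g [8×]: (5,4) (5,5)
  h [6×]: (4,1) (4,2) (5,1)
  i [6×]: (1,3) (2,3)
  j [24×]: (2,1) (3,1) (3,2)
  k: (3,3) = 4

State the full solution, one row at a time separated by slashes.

Cage k is given, so (3,3) = 4.
Cage j has product 24, so (2,1) = 4.
Row 1 needs a 4, and only (1,2) is open for it.
In row 3, 1 can only go at (3,4), so (3,4) = 1.
Cage c has product 20, which forces (4,3) = 5.
Cage c needs product 20; hence (4,4) = 4.
5 is placed in row 4, leaving (4,5) = 3.
Column 3 already has 5, so (5,3) = 1.
4 is placed in column 4, which forces (5,4) = 2.
Row 5 already has 2; hence (5,5) = 4.
Column 5 now contains 3; hence (3,5) = 5.
Row 5 already has 2, which forces (5,1) = 3.
Row 5 now contains 1, leaving (5,2) = 5.
Cage d has product 20, which forces (1,1) = 5.
Row 1 already has 5, leaving (1,4) = 3.
5 is placed in column 2, so (2,2) = 1.
Column 4 already has 3; hence (2,4) = 5.
Row 2 already has 1, which forces (2,5) = 2.
3 is placed in column 1, leaving (3,1) = 2.
The 3 cells of cage j must have product 24, so (3,2) = 3.
2 is placed in column 1, so (4,1) = 1.
Column 2 now contains 1, so (4,2) = 2.
Row 1 already has 3; hence (1,3) = 2.
Column 5 already has 2, leaving (1,5) = 1.
Row 2 now contains 2, leaving (2,3) = 3.

5 4 2 3 1 / 4 1 3 5 2 / 2 3 4 1 5 / 1 2 5 4 3 / 3 5 1 2 4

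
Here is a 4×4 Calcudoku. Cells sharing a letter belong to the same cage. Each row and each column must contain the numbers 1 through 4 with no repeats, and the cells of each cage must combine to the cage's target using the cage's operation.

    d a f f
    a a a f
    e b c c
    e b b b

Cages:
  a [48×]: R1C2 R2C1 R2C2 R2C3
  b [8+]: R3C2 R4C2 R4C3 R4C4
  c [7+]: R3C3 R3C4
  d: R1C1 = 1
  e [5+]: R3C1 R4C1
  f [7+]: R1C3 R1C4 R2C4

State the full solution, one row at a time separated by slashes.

Cage d is given; hence R1C1 = 1.
In row 1, 3 can only go at R1C4, so R1C4 = 3.
Cage f needs sum 7, so R1C3 = 2.
Cage f has sum 7, leaving R2C4 = 2.
Cage c needs two cells with sum 7, which forces R3C3 = 3.
Column 4 now contains 3, which forces R3C4 = 4.
4 is placed in column 4, so R4C4 = 1.
2 is placed in row 1; hence R1C2 = 4.
Row 3 already has 3, leaving R3C1 = 2.
The 4 cells of cage b must have sum 8, so R3C2 = 1.
Cage e needs two cells with sum 5, leaving R4C1 = 3.
Cage b needs sum 8, so R4C2 = 2.
Row 4 already has 1, so R4C3 = 4.
Column 1 already has 3, which forces R2C1 = 4.
Column 2 already has 1, which forces R2C2 = 3.
Column 3 already has 4; hence R2C3 = 1.

1 4 2 3 / 4 3 1 2 / 2 1 3 4 / 3 2 4 1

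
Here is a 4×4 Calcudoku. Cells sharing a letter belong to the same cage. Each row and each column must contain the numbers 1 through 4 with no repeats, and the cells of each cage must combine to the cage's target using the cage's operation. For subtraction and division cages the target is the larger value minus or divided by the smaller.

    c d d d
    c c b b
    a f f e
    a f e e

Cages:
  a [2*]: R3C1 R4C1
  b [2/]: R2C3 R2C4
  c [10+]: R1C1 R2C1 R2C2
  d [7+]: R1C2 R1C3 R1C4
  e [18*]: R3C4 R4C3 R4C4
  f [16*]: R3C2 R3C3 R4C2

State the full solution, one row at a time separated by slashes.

Cage e needs product 18, which forces R3C4 = 3.
The 3 cells of cage e must have product 18, leaving R4C3 = 3.
Cage e needs product 18, leaving R4C4 = 2.
Cage b's pair has quotient 2; hence R2C3 = 2.
The two cells of cage a must have product 2, so R3C1 = 2.
Cage f needs product 16, which forces R3C2 = 1.
Cage f has product 16, leaving R3C3 = 4.
2 is placed in row 4; hence R4C1 = 1.
2 is placed in row 4; hence R4C2 = 4.
Cage c needs sum 10, which forces R1C1 = 3.
Column 2 now contains 4, which forces R1C2 = 2.
Column 3 already has 4, which forces R1C3 = 1.
Cage d has sum 7; hence R1C4 = 4.
Row 2 already has 2, leaving R2C1 = 4.
Column 2 now contains 4; hence R2C2 = 3.
Column 4 already has 4; hence R2C4 = 1.

3 2 1 4 / 4 3 2 1 / 2 1 4 3 / 1 4 3 2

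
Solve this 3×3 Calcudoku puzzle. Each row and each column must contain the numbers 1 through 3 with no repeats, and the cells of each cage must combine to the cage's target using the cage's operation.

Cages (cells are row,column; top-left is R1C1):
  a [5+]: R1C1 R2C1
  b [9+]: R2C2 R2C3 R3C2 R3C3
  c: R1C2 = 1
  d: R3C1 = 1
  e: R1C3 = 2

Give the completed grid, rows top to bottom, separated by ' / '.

3 1 2 / 2 3 1 / 1 2 3

Cage c is given, which forces R1C2 = 1.
Cage e is given, which forces R1C3 = 2.
D is a freebie, leaving R3C1 = 1.
Row 3 already has 1, leaving R3C3 = 3.
Row 1 now contains 2; hence R1C1 = 3.
Cage a needs two cells with sum 5, which forces R2C1 = 2.
Cage b has sum 9; hence R2C2 = 3.
3 is placed in column 3, so R2C3 = 1.
Row 3 already has 3, leaving R3C2 = 2.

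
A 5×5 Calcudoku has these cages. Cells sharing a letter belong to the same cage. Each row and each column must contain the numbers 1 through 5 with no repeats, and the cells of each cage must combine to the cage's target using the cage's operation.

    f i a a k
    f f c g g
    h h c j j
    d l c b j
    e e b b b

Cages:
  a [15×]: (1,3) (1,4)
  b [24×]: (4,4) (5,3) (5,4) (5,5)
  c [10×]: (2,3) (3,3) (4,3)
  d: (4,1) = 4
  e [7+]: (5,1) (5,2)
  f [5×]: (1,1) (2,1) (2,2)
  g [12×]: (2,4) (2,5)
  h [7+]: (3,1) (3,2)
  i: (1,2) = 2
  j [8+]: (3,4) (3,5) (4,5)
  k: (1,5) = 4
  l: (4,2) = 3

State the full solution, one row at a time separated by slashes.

1 2 3 5 4 / 5 1 2 4 3 / 3 4 5 1 2 / 4 3 1 2 5 / 2 5 4 3 1

Cage f needs product 5, so (1,1) = 1.
Cage i is a single given cell; hence (1,2) = 2.
K is a freebie, leaving (1,5) = 4.
The 3 cells of cage f must have product 5; hence (2,1) = 5.
The 3 cells of cage f must have product 5, leaving (2,2) = 1.
Row 2 now contains 1, so (2,3) = 2.
Column 5 already has 4, so (2,5) = 3.
D is a freebie; hence (4,1) = 4.
Cage l is a single given cell; hence (4,2) = 3.
Row 2 already has 3, leaving (2,4) = 4.
4 is placed in column 4; hence (5,4) = 3.
The two cells of cage a must have product 15; hence (1,3) = 3.
3 is placed in column 4; hence (1,4) = 5.
Row 5 already has 3, leaving (5,1) = 2.
The two cells of cage e must have sum 7, leaving (5,2) = 5.
Row 5 already has 3, which forces (5,3) = 4.
2 is placed in row 5; hence (5,5) = 1.
Column 1 now contains 2, so (3,1) = 3.
Column 2 already has 5, leaving (3,2) = 4.
Cage j has sum 8, leaving (3,4) = 1.
Cage b has product 24; hence (4,4) = 2.
Row 4 already has 2, which forces (4,5) = 5.
Row 3 already has 1, which forces (3,3) = 5.
Column 5 now contains 5; hence (3,5) = 2.
Row 4 already has 5; hence (4,3) = 1.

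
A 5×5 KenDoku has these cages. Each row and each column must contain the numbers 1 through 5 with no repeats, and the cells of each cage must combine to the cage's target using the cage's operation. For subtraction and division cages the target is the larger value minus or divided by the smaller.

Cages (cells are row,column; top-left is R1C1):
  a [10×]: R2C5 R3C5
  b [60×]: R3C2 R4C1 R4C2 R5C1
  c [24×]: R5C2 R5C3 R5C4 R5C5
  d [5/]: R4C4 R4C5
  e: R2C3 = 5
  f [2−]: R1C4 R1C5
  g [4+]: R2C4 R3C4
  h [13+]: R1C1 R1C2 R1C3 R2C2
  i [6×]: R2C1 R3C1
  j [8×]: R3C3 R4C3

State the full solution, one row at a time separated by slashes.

1 5 3 2 4 / 3 4 5 1 2 / 2 1 4 3 5 / 4 3 2 5 1 / 5 2 1 4 3

E is a freebie; hence R2C3 = 5.
Row 2 already has 5, so R2C5 = 2.
Column 5 already has 2, which forces R3C5 = 5.
Column 5 now contains 5; hence R4C5 = 1.
Row 2 already has 2, which forces R2C1 = 3.
Row 2 now contains 3, which forces R2C4 = 1.
Cage i needs two cells with product 6, leaving R3C1 = 2.
2 is placed in row 3, leaving R3C3 = 4.
Column 4 now contains 1; hence R3C4 = 3.
Column 3 already has 4, leaving R4C3 = 2.
Row 4 now contains 1; hence R4C4 = 5.
5 is placed in column 4; hence R1C4 = 2.
Cage f's pair has difference 2, so R1C5 = 4.
1 is placed in row 2, which forces R2C2 = 4.
Row 3 already has 3; hence R3C2 = 1.
Row 4 now contains 5, so R4C1 = 4.
The 4 cells of cage b must have product 60; hence R4C2 = 3.
Cage b has product 60, so R5C1 = 5.
3 is placed in column 2, so R5C2 = 2.
Column 4 already has 2, which forces R5C4 = 4.
4 is placed in column 5; hence R5C5 = 3.
5 is placed in column 1, leaving R1C1 = 1.
3 is placed in column 2, so R1C2 = 5.
Cage h needs sum 13, leaving R1C3 = 3.
Row 5 now contains 3, which forces R5C3 = 1.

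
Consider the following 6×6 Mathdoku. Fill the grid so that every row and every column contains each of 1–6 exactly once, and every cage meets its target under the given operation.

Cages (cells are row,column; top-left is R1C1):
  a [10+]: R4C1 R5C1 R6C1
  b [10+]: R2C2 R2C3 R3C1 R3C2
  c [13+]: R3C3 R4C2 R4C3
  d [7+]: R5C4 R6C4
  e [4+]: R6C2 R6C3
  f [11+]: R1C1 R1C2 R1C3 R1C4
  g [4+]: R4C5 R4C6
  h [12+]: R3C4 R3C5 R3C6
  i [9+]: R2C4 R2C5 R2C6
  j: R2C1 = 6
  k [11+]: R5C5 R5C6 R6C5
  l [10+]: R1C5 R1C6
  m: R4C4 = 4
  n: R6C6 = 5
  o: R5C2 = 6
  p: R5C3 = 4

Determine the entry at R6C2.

Cage j is given, so R2C1 = 6.
M is a freebie; hence R4C4 = 4.
Cage o is given; hence R5C2 = 6.
P is a freebie; hence R5C3 = 4.
Cage n is given, so R6C6 = 5.
Row 4 needs a 6, and only R4C3 is open for it.
Cage a has sum 10; hence R4C1 = 5.
Row 4 already has 5, leaving R4C2 = 2.
Cage c has sum 13; hence R3C3 = 5.
Cage h needs sum 12, which forces R3C4 = 6.
{4, 6} are confined to R1C5 and R6C5 in column 5, which forces R3C5 = 2.
The 3 cells of cage h must have sum 12, which forces R3C6 = 4.
6 is placed in column 4, leaving R6C4 = 2.
Cage l needs two cells with sum 10, leaving R1C5 = 4.
4 is placed in column 6, so R1C6 = 6.
Cage a needs sum 10, so R5C1 = 1.
Cage d needs two cells with sum 7; hence R5C4 = 5.
5 is placed in row 5; hence R5C5 = 3.
The 3 cells of cage k must have sum 11, leaving R5C6 = 2.
Row 6 now contains 2, which forces R6C1 = 4.
4 is placed in column 5, so R6C5 = 6.
Cage f has sum 11; hence R1C2 = 5.
Column 2 already has 5; hence R2C2 = 4.
Cage i needs sum 9, so R2C5 = 5.
Column 1 now contains 1; hence R3C1 = 3.
Cage b needs sum 10, which forces R3C2 = 1.
3 is placed in column 5, which forces R4C5 = 1.
Cage g needs two cells with sum 4; hence R4C6 = 3.
1 is placed in column 2, leaving R6C2 = 3.
Row 6 already has 3; hence R6C3 = 1.
Column 1 already has 3; hence R1C1 = 2.
Cage f needs sum 11, which forces R1C3 = 3.
Cage f needs sum 11, which forces R1C4 = 1.
1 is placed in column 3, leaving R2C3 = 2.
Cage i has sum 9, leaving R2C4 = 3.
3 is placed in column 6; hence R2C6 = 1.
The full grid is 2 5 3 1 4 6 / 6 4 2 3 5 1 / 3 1 5 6 2 4 / 5 2 6 4 1 3 / 1 6 4 5 3 2 / 4 3 1 2 6 5.

3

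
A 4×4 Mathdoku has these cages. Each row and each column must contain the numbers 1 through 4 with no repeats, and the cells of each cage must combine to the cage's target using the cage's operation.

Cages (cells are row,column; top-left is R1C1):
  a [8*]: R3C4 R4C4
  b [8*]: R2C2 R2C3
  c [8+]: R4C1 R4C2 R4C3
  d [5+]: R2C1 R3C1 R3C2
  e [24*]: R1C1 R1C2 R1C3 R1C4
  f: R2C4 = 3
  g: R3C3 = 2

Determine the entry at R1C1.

2

F is a freebie, which forces R2C4 = 3.
Cage g is a single given cell; hence R3C3 = 2.
Row 3 now contains 2; hence R3C4 = 4.
4 is placed in column 4, leaving R4C4 = 2.
Column 4 already has 2, which forces R1C4 = 1.
The 3 cells of cage d must have sum 5, so R2C1 = 1.
Cage b needs two cells with product 8; hence R2C2 = 2.
Column 3 already has 2, leaving R2C3 = 4.
The 3 cells of cage d must have sum 5, which forces R3C1 = 3.
Row 3 now contains 2; hence R3C2 = 1.
3 is placed in column 1, which forces R4C1 = 4.
Row 4 already has 4; hence R4C2 = 3.
Row 4 now contains 3, so R4C3 = 1.
Column 1 now contains 4, which forces R1C1 = 2.
3 is placed in column 2; hence R1C2 = 4.
Column 3 now contains 4, leaving R1C3 = 3.
The full grid is 2 4 3 1 / 1 2 4 3 / 3 1 2 4 / 4 3 1 2.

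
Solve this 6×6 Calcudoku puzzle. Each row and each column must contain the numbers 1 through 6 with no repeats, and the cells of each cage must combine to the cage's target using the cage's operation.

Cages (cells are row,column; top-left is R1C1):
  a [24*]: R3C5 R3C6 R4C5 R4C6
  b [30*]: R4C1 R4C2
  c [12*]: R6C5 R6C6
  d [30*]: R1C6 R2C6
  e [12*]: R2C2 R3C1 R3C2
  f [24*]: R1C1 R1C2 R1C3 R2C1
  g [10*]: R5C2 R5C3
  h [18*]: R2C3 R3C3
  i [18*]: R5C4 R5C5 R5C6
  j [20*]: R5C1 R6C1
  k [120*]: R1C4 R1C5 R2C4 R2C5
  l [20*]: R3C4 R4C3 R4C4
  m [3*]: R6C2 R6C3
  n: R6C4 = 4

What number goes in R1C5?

N is a freebie, so R6C4 = 4.
Cage j needs two cells with product 20, leaving R5C1 = 4.
Row 6 already has 4, leaving R6C1 = 5.
Column 1 already has 5, which forces R4C1 = 6.
Cage b needs two cells with product 30, which forces R4C2 = 5.
Row 4 already has 5, so R4C4 = 1.
Column 2 already has 5, leaving R5C2 = 2.
Row 5 already has 2; hence R5C3 = 5.
Cage l has product 20; hence R3C4 = 5.
Cage l has product 20, which forces R4C3 = 4.
In row 3, 2 can only go at R3C1, so R3C1 = 2.
Cage f needs product 24, so R1C2 = 4.
The 4 cells of cage f must have product 24; hence R1C3 = 2.
Row 1 already has 2, which forces R1C5 = 5.
Row 1 now contains 5, which forces R1C6 = 6.
Column 6 now contains 6, leaving R2C6 = 5.
Column 6 now contains 6, leaving R6C6 = 2.
6 is placed in row 1; hence R1C4 = 3.
The 4 cells of cage k must have product 120, which forces R2C4 = 2.
Cage k has product 120, leaving R2C5 = 4.
Column 5 already has 4; hence R3C5 = 1.
Row 3 already has 1, leaving R3C6 = 4.
Cage a needs product 24; hence R4C5 = 2.
Column 6 already has 2, leaving R4C6 = 3.
Column 4 already has 3, which forces R5C4 = 6.
6 is placed in row 5; hence R5C5 = 3.
Column 6 now contains 3, leaving R5C6 = 1.
2 is placed in row 6, leaving R6C5 = 6.
Row 1 now contains 3, leaving R1C1 = 1.
Cage f needs product 24, so R2C1 = 3.
Cage e needs product 12, so R2C2 = 1.
Row 2 already has 3; hence R2C3 = 6.
Row 3 already has 1, leaving R3C2 = 6.
Column 3 now contains 6; hence R3C3 = 3.
Column 2 already has 1; hence R6C2 = 3.
3 is placed in column 3, which forces R6C3 = 1.
The full grid is 1 4 2 3 5 6 / 3 1 6 2 4 5 / 2 6 3 5 1 4 / 6 5 4 1 2 3 / 4 2 5 6 3 1 / 5 3 1 4 6 2.

5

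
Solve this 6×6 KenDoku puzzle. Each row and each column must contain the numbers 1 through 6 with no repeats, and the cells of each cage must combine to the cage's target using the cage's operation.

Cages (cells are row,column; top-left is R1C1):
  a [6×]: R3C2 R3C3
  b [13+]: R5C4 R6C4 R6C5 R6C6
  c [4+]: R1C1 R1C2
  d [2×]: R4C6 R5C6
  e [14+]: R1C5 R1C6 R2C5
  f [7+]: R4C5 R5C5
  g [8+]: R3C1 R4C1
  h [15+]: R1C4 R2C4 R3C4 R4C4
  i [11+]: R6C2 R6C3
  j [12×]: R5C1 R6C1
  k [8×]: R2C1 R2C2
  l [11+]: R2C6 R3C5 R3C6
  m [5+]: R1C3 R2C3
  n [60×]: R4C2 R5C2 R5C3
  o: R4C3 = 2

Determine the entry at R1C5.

Cage o is a single given cell; hence R4C3 = 2.
2 is placed in row 4, leaving R4C6 = 1.
Column 6 now contains 1, so R5C6 = 2.
In column 1, 1 can only go at R1C1, so R1C1 = 1.
Row 1 now contains 1, so R1C2 = 3.
Row 1 now contains 1, leaving R1C3 = 4.
The two cells of cage m must have sum 5, leaving R2C3 = 1.
Cage n has product 60, leaving R5C3 = 3.
The two cells of cage a must have product 6; hence R3C2 = 1.
Column 3 already has 3, so R3C3 = 6.
Column 3 already has 6, which forces R6C3 = 5.
5 is placed in row 6, leaving R6C2 = 6.
In row 2, 5 can only go at R2C6, so R2C6 = 5.
Column 6 already has 5; hence R1C6 = 6.
The 3 cells of cage l must have sum 11, which forces R3C5 = 2.
The 3 cells of cage l must have sum 11; hence R3C6 = 4.
4 is placed in column 6, so R6C6 = 3.
Row 1 now contains 6, leaving R1C4 = 2.
Column 5 already has 2; hence R1C5 = 5.
Cage e has sum 14, so R2C5 = 3.
Row 3 now contains 4, so R3C4 = 3.
Column 5 already has 3, which forces R4C5 = 6.
Cage j's pair has product 12; hence R5C1 = 6.
Row 6 now contains 3, so R6C1 = 2.
Column 1 already has 2, leaving R2C1 = 4.
Cage k's pair has product 8, leaving R2C2 = 2.
The 4 cells of cage h must have sum 15, so R2C4 = 6.
3 is placed in row 3, which forces R3C1 = 5.
The two cells of cage g must have sum 8, so R4C1 = 3.
6 is placed in row 4, which forces R4C4 = 4.
Cage b has sum 13, leaving R5C4 = 5.
Cage f needs two cells with sum 7, leaving R5C5 = 1.
Column 4 already has 4; hence R6C4 = 1.
Column 5 already has 1, which forces R6C5 = 4.
4 is placed in row 4; hence R4C2 = 5.
Row 5 now contains 5, which forces R5C2 = 4.
Filled in: 1 3 4 2 5 6 / 4 2 1 6 3 5 / 5 1 6 3 2 4 / 3 5 2 4 6 1 / 6 4 3 5 1 2 / 2 6 5 1 4 3.

5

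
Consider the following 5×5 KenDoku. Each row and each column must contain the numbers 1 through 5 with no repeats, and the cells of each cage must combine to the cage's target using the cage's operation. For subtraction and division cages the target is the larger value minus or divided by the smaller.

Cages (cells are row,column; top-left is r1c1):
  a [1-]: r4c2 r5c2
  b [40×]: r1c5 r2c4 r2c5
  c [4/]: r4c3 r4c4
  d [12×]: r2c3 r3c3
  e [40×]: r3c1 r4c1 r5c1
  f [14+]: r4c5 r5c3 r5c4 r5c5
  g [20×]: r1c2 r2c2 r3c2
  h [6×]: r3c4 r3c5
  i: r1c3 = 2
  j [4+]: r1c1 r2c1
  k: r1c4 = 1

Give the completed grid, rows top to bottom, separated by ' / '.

Cage i is given; hence r1c3 = 2.
Cage k is a single given cell, so r1c4 = 1.
1 is placed in column 4, which forces r4c4 = 4.
Row 1 now contains 1, leaving r1c1 = 3.
The two cells of cage j must have sum 4; hence r2c1 = 1.
Row 4 already has 4; hence r4c3 = 1.
The 3 cells of cage g must have product 20, leaving r3c2 = 1.
The only place for 3 in row 2 is r2c3.
Column 3 already has 3; hence r3c3 = 4.
Column 3 already has 4, which forces r5c3 = 5.
The 3 cells of cage e must have product 40, which forces r5c1 = 4.
Row 5 already has 4, leaving r5c5 = 1.
The 4 cells of cage f must have sum 14, leaving r4c5 = 5.
The 4 cells of cage f must have sum 14; hence r5c4 = 3.
5 is placed in column 5, leaving r1c5 = 4.
Cage b needs product 40, leaving r2c4 = 5.
Cage b has product 40, which forces r2c5 = 2.
Cage e has product 40, which forces r3c1 = 5.
Column 4 already has 3, leaving r3c4 = 2.
The two cells of cage h must have product 6, leaving r3c5 = 3.
Row 4 now contains 5; hence r4c1 = 2.
Cage a needs two cells with difference 1; hence r4c2 = 3.
3 is placed in row 5, leaving r5c2 = 2.
Row 1 now contains 4, which forces r1c2 = 5.
5 is placed in row 2; hence r2c2 = 4.

3 5 2 1 4 / 1 4 3 5 2 / 5 1 4 2 3 / 2 3 1 4 5 / 4 2 5 3 1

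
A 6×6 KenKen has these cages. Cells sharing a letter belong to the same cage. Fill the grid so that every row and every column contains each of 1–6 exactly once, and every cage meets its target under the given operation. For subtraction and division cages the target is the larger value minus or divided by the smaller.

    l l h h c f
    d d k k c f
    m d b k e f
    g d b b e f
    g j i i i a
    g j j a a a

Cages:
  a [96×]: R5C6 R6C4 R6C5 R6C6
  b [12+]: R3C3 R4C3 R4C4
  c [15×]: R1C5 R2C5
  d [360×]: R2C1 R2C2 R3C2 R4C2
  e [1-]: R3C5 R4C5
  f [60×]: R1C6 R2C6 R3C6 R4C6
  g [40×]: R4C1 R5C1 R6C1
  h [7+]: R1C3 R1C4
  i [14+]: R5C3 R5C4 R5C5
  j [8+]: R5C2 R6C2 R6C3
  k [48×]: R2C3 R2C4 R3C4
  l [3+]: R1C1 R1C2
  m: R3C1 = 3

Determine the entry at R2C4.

Cage m is a single given cell, leaving R3C1 = 3.
Row 2 needs a 1, and only R2C6 is open for it.
The only place for 1 in row 5 is R5C2.
The two cells of cage l must have sum 3, so R1C1 = 1.
1 is placed in column 2, so R1C2 = 2.
In row 1, 6 can only go at R1C6, so R1C6 = 6.
Row 1 needs a 5, and only R1C5 is open for it.
Column 5 now contains 5, leaving R2C5 = 3.
3 is placed in column 5, so R5C5 = 6.
The 4 cells of cage d must have product 360, so R4C2 = 3.
In row 6, 1 can only go at R6C3, so R6C3 = 1.
Cage j needs sum 8, leaving R6C2 = 6.
Cage d needs product 360, which forces R2C1 = 6.
Cage a has product 96, which forces R5C6 = 4.
Cage k has product 48; hence R3C4 = 6.
Row 2 needs a 5, and only R2C2 is open for it.
5 is placed in column 2, so R3C2 = 4.
In row 3, 1 can only go at R3C5, so R3C5 = 1.
Column 5 already has 1, which forces R4C5 = 2.
2 is placed in row 4; hence R4C6 = 5.
Column 5 now contains 2, which forces R6C5 = 4.
Column 6 now contains 5, so R3C6 = 2.
Row 4 now contains 5; hence R4C1 = 4.
2 is placed in row 4, so R4C3 = 6.
Row 4 already has 4; hence R4C4 = 1.
Column 6 now contains 2, leaving R6C6 = 3.
2 is placed in row 3; hence R3C3 = 5.
5 is placed in column 3, leaving R5C3 = 3.
Row 5 now contains 3, leaving R5C4 = 5.
Row 6 now contains 3; hence R6C4 = 2.
3 is placed in column 3, which forces R1C3 = 4.
The two cells of cage h must have sum 7, so R1C4 = 3.
Cage k needs product 48, which forces R2C3 = 2.
Column 4 already has 2, so R2C4 = 4.
5 is placed in row 5, so R5C1 = 2.
Row 6 now contains 2, leaving R6C1 = 5.
Completed grid: 1 2 4 3 5 6 / 6 5 2 4 3 1 / 3 4 5 6 1 2 / 4 3 6 1 2 5 / 2 1 3 5 6 4 / 5 6 1 2 4 3.

4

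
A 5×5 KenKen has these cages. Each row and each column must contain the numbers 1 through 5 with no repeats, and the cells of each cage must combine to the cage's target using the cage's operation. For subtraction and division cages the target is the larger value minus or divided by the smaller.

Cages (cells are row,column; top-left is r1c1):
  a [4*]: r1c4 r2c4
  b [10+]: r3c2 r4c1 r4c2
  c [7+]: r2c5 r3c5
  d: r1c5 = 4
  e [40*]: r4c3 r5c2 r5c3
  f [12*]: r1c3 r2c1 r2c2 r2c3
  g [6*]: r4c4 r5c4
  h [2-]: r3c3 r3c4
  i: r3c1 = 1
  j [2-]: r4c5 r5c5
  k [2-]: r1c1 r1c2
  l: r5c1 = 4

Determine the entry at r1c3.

D is a freebie, leaving r1c5 = 4.
Cage i is a single given cell, so r3c1 = 1.
L is a freebie; hence r5c1 = 4.
Row 1 already has 4; hence r1c4 = 1.
The two cells of cage a must have product 4; hence r2c4 = 4.
The 3 cells of cage e must have product 40; hence r4c3 = 4.
1 is placed in row 1, leaving r1c3 = 2.
Column 3 already has 2; hence r5c3 = 5.
Column 3 already has 5; hence r3c3 = 3.
Cage h needs two cells with difference 2, so r3c4 = 5.
Row 3 now contains 5, which forces r3c5 = 2.
Row 5 already has 5, leaving r5c2 = 2.
Row 5 now contains 2, so r5c4 = 3.
3 is placed in row 5, leaving r5c5 = 1.
Cage f has product 12, so r2c1 = 2.
Cage f has product 12, leaving r2c2 = 3.
Column 3 already has 3, so r2c3 = 1.
Column 5 now contains 2, which forces r2c5 = 5.
2 is placed in row 3, which forces r3c2 = 4.
The 3 cells of cage b must have sum 10, leaving r4c1 = 5.
Cage b needs sum 10, so r4c2 = 1.
Column 4 now contains 3; hence r4c4 = 2.
The two cells of cage j must have difference 2, so r4c5 = 3.
Column 1 now contains 5, which forces r1c1 = 3.
Column 2 already has 3, leaving r1c2 = 5.
Completed grid: 3 5 2 1 4 / 2 3 1 4 5 / 1 4 3 5 2 / 5 1 4 2 3 / 4 2 5 3 1.

2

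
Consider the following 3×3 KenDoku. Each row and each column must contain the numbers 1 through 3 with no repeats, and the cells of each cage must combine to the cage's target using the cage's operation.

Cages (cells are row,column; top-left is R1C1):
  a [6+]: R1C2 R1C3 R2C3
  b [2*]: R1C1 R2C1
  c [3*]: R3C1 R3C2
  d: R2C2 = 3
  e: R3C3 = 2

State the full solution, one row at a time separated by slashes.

1 2 3 / 2 3 1 / 3 1 2

Cage d is a single given cell, which forces R2C2 = 3.
3 is placed in column 2, so R3C2 = 1.
Cage e is a single given cell, so R3C3 = 2.
1 is placed in column 2, which forces R1C2 = 2.
Cage a needs sum 6, which forces R1C3 = 3.
Column 3 already has 2; hence R2C3 = 1.
Row 3 already has 1, leaving R3C1 = 3.
2 is placed in row 1, so R1C1 = 1.
Row 2 already has 1; hence R2C1 = 2.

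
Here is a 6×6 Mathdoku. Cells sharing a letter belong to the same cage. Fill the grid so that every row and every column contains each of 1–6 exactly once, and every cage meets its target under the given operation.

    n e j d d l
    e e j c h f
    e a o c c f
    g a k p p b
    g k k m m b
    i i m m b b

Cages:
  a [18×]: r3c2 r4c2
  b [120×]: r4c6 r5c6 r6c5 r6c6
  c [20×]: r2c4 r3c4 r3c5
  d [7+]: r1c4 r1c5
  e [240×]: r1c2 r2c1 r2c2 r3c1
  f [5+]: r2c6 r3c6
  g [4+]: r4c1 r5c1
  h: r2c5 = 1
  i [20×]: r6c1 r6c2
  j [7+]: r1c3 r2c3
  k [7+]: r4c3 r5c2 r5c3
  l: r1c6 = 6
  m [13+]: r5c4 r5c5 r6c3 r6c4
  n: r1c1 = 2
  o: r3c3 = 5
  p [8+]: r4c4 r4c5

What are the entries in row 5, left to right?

Cage n is given; hence r1c1 = 2.
Cage l is a single given cell; hence r1c6 = 6.
Cage h is a single given cell, which forces r2c5 = 1.
O is a freebie, which forces r3c3 = 5.
Cage c has product 20; hence r2c4 = 5.
Cage c has product 20, so r3c4 = 1.
Cage c has product 20, which forces r3c5 = 4.
Cage e needs product 240, leaving r1c2 = 5.
The two cells of cage d must have sum 7, which forces r1c4 = 4.
Column 5 already has 4, leaving r1c5 = 3.
Cage e needs product 240, leaving r2c1 = 4.
Cage e needs product 240, so r2c2 = 2.
2 is placed in row 2, leaving r2c6 = 3.
Cage e has product 240, leaving r3c1 = 6.
6 is placed in row 3; hence r3c2 = 3.
Column 6 already has 3, so r3c6 = 2.
Column 2 now contains 3; hence r4c2 = 6.
Column 1 now contains 4; hence r6c1 = 5.
Column 2 already has 5, leaving r6c2 = 4.
4 is placed in row 6, which forces r6c6 = 1.
Row 1 now contains 3, leaving r1c3 = 1.
Row 2 already has 3, which forces r2c3 = 6.
Cage p's pair has sum 8, so r4c4 = 3.
Cage p's pair has sum 8, leaving r4c5 = 5.
5 is placed in row 4; hence r4c6 = 4.
Column 2 now contains 4, so r5c2 = 1.
Column 6 already has 4, leaving r5c6 = 5.
Cage b needs product 120, so r6c5 = 6.
Row 4 now contains 3, leaving r4c1 = 1.
4 is placed in row 4; hence r4c3 = 2.
Row 5 now contains 1, leaving r5c1 = 3.
Cage k needs sum 7; hence r5c3 = 4.
The 4 cells of cage m must have sum 13; hence r5c4 = 6.
6 is placed in column 5, leaving r5c5 = 2.
Cage m needs sum 13; hence r6c3 = 3.
Row 6 already has 6, leaving r6c4 = 2.
The full grid is 2 5 1 4 3 6 / 4 2 6 5 1 3 / 6 3 5 1 4 2 / 1 6 2 3 5 4 / 3 1 4 6 2 5 / 5 4 3 2 6 1.

3 1 4 6 2 5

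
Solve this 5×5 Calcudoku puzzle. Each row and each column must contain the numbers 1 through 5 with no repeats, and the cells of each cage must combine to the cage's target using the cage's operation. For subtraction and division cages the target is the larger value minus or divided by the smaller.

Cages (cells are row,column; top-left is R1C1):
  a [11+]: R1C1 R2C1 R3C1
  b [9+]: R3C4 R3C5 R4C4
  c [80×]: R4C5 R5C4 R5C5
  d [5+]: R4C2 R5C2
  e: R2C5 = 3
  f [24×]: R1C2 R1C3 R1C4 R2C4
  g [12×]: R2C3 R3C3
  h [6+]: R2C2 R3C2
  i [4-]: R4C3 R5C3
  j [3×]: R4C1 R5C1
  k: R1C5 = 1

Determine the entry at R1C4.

Cage k is a single given cell, which forces R1C5 = 1.
E is a freebie; hence R2C5 = 3.
The 3 cells of cage c must have product 80, so R4C5 = 4.
The 3 cells of cage c must have product 80, leaving R5C4 = 4.
Cage c needs product 80, leaving R5C5 = 5.
3 is placed in row 2, so R2C3 = 4.
Cage f needs product 24; hence R2C4 = 1.
Cage g's pair has product 12; hence R3C3 = 3.
Cage b has sum 9, which forces R3C4 = 5.
Column 5 already has 5, which forces R3C5 = 2.
The two cells of cage i must have difference 4, leaving R4C3 = 5.
Cage b needs sum 9, so R4C4 = 2.
Row 5 now contains 5, leaving R5C3 = 1.
Cage f needs product 24, which forces R1C2 = 4.
3 is placed in column 3, so R1C3 = 2.
Column 4 now contains 2, so R1C4 = 3.
2 is placed in row 3, so R3C1 = 4.
Column 2 already has 4, which forces R3C2 = 1.
Cage j's pair has product 3, which forces R4C1 = 1.
Row 4 now contains 2; hence R4C2 = 3.
Row 5 now contains 1, leaving R5C1 = 3.
Cage d's pair has sum 5; hence R5C2 = 2.
Row 1 now contains 2; hence R1C1 = 5.
Cage a has sum 11, which forces R2C1 = 2.
Column 2 now contains 2, which forces R2C2 = 5.
Completed grid: 5 4 2 3 1 / 2 5 4 1 3 / 4 1 3 5 2 / 1 3 5 2 4 / 3 2 1 4 5.

3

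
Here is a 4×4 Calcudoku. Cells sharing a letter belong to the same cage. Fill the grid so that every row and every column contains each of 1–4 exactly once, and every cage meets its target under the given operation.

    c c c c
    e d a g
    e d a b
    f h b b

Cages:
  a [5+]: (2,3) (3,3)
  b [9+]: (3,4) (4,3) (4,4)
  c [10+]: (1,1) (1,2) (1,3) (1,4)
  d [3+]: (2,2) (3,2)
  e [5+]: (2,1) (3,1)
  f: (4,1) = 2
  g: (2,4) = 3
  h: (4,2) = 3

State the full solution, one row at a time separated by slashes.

3 4 1 2 / 4 1 2 3 / 1 2 3 4 / 2 3 4 1

Cage g is a single given cell; hence (2,4) = 3.
Cage f is a single given cell; hence (4,1) = 2.
Cage h is given, leaving (4,2) = 3.
Row 4 now contains 3; hence (4,3) = 4.
Row 4 already has 4; hence (4,4) = 1.
Cage a needs two cells with sum 5, leaving (2,3) = 2.
The two cells of cage a must have sum 5, which forces (3,3) = 3.
Cage b needs sum 9; hence (3,4) = 4.
Cage c has sum 10, so (1,1) = 3.
The 4 cells of cage c must have sum 10, so (1,2) = 4.
3 is placed in column 3, which forces (1,3) = 1.
4 is placed in column 4; hence (1,4) = 2.
Cage e needs two cells with sum 5, so (2,1) = 4.
2 is placed in row 2, leaving (2,2) = 1.
Row 3 now contains 4; hence (3,1) = 1.
Cage d's pair has sum 3; hence (3,2) = 2.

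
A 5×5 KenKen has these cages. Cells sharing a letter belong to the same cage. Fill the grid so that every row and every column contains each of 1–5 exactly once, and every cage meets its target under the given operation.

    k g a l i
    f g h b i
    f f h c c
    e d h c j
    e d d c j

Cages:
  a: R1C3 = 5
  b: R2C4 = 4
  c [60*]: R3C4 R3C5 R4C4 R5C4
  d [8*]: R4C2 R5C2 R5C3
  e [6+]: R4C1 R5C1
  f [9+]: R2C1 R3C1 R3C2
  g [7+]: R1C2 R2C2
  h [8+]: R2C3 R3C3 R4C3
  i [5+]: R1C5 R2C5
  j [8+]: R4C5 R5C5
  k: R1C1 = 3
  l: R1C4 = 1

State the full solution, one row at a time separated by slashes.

3 2 5 1 4 / 2 5 3 4 1 / 4 3 1 5 2 / 5 1 4 2 3 / 1 4 2 3 5

K is a freebie, so R1C1 = 3.
Cage a is a single given cell, leaving R1C3 = 5.
L is a freebie, leaving R1C4 = 1.
Cage b is a single given cell, so R2C4 = 4.
The 4 cells of cage c must have product 60; hence R3C5 = 2.
Column 5 now contains 2, so R1C5 = 4.
Cage i needs two cells with sum 5, leaving R2C5 = 1.
Row 3 already has 2; hence R3C2 = 3.
Row 3 now contains 3, so R3C4 = 5.
Row 1 now contains 4, so R1C2 = 2.
3 is placed in column 2, which forces R2C2 = 5.
Row 2 now contains 1, which forces R2C3 = 3.
5 is placed in row 2, leaving R2C1 = 2.
Cage f needs sum 9; hence R3C1 = 4.
Row 3 now contains 4, so R3C3 = 1.
Column 3 already has 1, which forces R4C3 = 4.
Cage d has product 8, so R5C3 = 2.
Row 5 already has 2; hence R5C4 = 3.
3 is placed in row 5; hence R5C5 = 5.
The two cells of cage e must have sum 6; hence R4C1 = 5.
Row 4 already has 4, so R4C2 = 1.
3 is placed in column 4; hence R4C4 = 2.
Column 5 now contains 5, so R4C5 = 3.
5 is placed in row 5, which forces R5C1 = 1.
The 3 cells of cage d must have product 8; hence R5C2 = 4.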